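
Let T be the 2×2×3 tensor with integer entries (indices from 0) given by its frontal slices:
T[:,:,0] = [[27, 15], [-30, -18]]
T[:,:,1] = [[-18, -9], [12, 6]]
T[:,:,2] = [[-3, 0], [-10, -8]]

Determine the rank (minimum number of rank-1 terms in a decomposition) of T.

2

Lower bound: the mode-1 unfolding of T (rows indexed by i, columns by (j,k) = (0,0), (0,1), (0,2), (1,0), (1,1), (1,2)) is [[27, -18, -3, 15, -9, 0], [-30, 12, -10, -18, 6, -8]].
There the 2×2 minor on rows i ∈ {0, 1}, columns (j,k) ∈ {(0,0), (0,1)} is det [[27, -18], [-30, 12]] = -216 ≠ 0, so this unfolding has rank ≥ 2; CP rank is at least every unfolding rank, so rank(T) ≥ 2. (Flattening ranks never certify an upper bound on CP rank; for that we must actually write T with 2 rank-1 terms.)
Upper bound — finding two terms. Write S_k = T[:,:,k] for the frontal slices: S₀ = [[27, 15], [-30, -18]], S₁ = [[-18, -9], [12, 6]], S₂ = [[-3, 0], [-10, -8]].
If T = a₁ ⊗ b₁ ⊗ c₁ + a₂ ⊗ b₂ ⊗ c₂ then each S_k = c₁[k]·a₁b₁ᵀ + c₂[k]·a₂b₂ᵀ. S₀ and S₁ are linearly independent, so a₁b₁ᵀ and a₂b₂ᵀ must span the same plane of matrices: they are the rank-1 matrices of the form x·S₀ + y·S₁.
det(x·S₀ + y·S₁) is −36·x² + 36·xy = (-36)·(x − y)(x), vanishing at (x:y) = (1:1) and (0:1).
M₁ = S₀ + S₁ = [[9, 6], [-18, -12]] = 3·[1, -2][3, 2]ᵀ and M₂ = S₁ = [[-18, -9], [12, 6]] = (-3)·[3, -2][2, 1]ᵀ, so take a₁ = [1, -2], b₁ = [3, 2], a₂ = [3, -2], b₂ = [2, 1].
Each slice is an integer combination of E₁ = a₁b₁ᵀ and E₂ = a₂b₂ᵀ: S₀ = 3·E₁ + 3·E₂, S₁ = −3·E₂, S₂ = 3·E₁ − 2·E₂; reading off coefficients, c₁ = [3, 0, 3] and c₂ = [3, -3, -2].
Hence T = [1, -2] ⊗ [3, 2] ⊗ [3, 0, 3] + [3, -2] ⊗ [2, 1] ⊗ [3, -3, -2], so rank(T) ≤ 2.
These bounds meet, so rank(T) = 2.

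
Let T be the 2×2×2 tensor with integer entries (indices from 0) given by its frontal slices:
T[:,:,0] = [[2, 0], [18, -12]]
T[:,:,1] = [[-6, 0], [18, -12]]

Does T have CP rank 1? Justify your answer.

No

The mode-3 unfolding of T (rows indexed by k, columns by (i,j) = (0,0), (0,1), (1,0), (1,1)) is [[2, 0, 18, -12], [-6, 0, 18, -12]].
There the 2×2 minor on rows k ∈ {0, 1}, columns (i,j) ∈ {(0,0), (1,0)} is det [[2, 18], [-6, 18]] = 144 ≠ 0, so this unfolding has rank ≥ 2; CP rank is at least every unfolding rank, so rank(T) ≥ 2.
In particular rank(T) ≥ 2 > 1, so T is not rank-1.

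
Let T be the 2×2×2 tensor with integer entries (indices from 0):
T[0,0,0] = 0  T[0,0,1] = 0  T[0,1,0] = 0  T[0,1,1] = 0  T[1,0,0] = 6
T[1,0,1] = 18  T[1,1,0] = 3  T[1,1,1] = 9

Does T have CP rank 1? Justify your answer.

If T = a (x) b (x) c then every fibre of T is a multiple of the corresponding factor, so read the factors off the fibres through the nonzero entry T[1,0,0] = 6.
The mode-1 fibre T[:,0,0] = [0, 6] gives a = [0, 1] (primitive direction); the mode-2 fibre T[1,:,0] = [6, 3] gives b = [2, 1]; then c[k] = T[1,0,k] / (a[1]·b[0]) = [6, 18] / 2 = [3, 9].
Expanding [0, 1] (x) [2, 1] (x) [3, 9] reproduces all 8 entries of T, so T = [0, 1] (x) [2, 1] (x) [3, 9] and rank(T) ≤ 1.
Equivalently every frontal slice T[:,:,k] is c[k] times the rank-1 matrix [0, 1] (x) [2, 1]. So T has rank 1 (it is nonzero).

Yes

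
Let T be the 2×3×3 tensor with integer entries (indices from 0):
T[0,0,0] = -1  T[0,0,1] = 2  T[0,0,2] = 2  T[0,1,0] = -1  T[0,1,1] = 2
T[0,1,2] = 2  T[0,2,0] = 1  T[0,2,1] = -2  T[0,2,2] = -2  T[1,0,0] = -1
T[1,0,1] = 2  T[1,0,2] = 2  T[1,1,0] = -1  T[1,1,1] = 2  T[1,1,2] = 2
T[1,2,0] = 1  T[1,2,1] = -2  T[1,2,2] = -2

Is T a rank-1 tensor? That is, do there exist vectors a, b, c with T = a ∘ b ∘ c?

If T = a ∘ b ∘ c then every fibre of T is a multiple of the corresponding factor, so read the factors off the fibres through the nonzero entry T[0,0,0] = -1.
The mode-1 fibre T[:,0,0] = [-1, -1] gives a = (1, 1) (primitive direction); the mode-2 fibre T[0,:,0] = [-1, -1, 1] gives b = (1, 1, -1); then c[k] = T[0,0,k] / (a[0]·b[0]) = [-1, 2, 2] / 1 = (-1, 2, 2).
Expanding (1, 1) ∘ (1, 1, -1) ∘ (-1, 2, 2) reproduces all 18 entries of T, so T = (1, 1) ∘ (1, 1, -1) ∘ (-1, 2, 2) and rank(T) ≤ 1.
Equivalently every frontal slice T[:,:,k] is c[k] times the rank-1 matrix (1, 1) ∘ (1, 1, -1). So T has rank 1 (it is nonzero).

Yes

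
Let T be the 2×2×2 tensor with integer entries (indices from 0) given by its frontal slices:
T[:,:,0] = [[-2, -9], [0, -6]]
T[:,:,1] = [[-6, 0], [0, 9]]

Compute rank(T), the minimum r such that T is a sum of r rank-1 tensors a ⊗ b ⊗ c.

Lower bound: the mode-3 unfolding of T (rows indexed by k, columns by (i,j) = (0,0), (0,1), (1,0), (1,1)) is [[-2, -9, 0, -6], [-6, 0, 0, 9]].
There the 2×2 minor on rows k ∈ {0, 1}, columns (i,j) ∈ {(0,0), (0,1)} is det [[-2, -9], [-6, 0]] = -54 ≠ 0, so this unfolding has rank ≥ 2; CP rank is at least every unfolding rank, so rank(T) ≥ 2. (Unfolding ranks only ever bound the CP rank from below — rank(T) can be strictly larger than all of them — so the matching upper bound has to come from an explicit 2-term decomposition.)
Upper bound — finding two terms. Write S_k = T[:,:,k] for the frontal slices: S₀ = [[-2, -9], [0, -6]], S₁ = [[-6, 0], [0, 9]].
If T = a₁ ⊗ b₁ ⊗ c₁ + a₂ ⊗ b₂ ⊗ c₂ then each S_k = c₁[k]·a₁b₁ᵀ + c₂[k]·a₂b₂ᵀ. S₀ and S₁ are linearly independent, so a₁b₁ᵀ and a₂b₂ᵀ must span the same plane of matrices: they are the rank-1 matrices of the form x·S₀ + y·S₁.
det(x·S₀ + y·S₁) is 12·x² + 18·xy − 54·y² = 6·(2·x − 3·y)(x + 3·y), vanishing at (x:y) = (3:2) and (3:-1).
M₁ = 3·S₀ + 2·S₁ = [[-18, -27], [0, 0]] = (-9)·[1, 0][2, 3]ᵀ and M₂ = 3·S₀ − S₁ = [[0, -27], [0, -27]] = (-27)·[1, 1][0, 1]ᵀ, so take a₁ = [1, 0], b₁ = [2, 3], a₂ = [1, 1], b₂ = [0, 1].
Each slice is an integer combination of E₁ = a₁b₁ᵀ and E₂ = a₂b₂ᵀ: S₀ = −E₁ − 6·E₂, S₁ = −3·E₁ + 9·E₂; reading off coefficients, c₁ = [-1, -3] and c₂ = [-6, 9].
Hence T = [1, 0] ⊗ [2, 3] ⊗ [-1, -3] + [1, 1] ⊗ [0, 1] ⊗ [-6, 9], so rank(T) ≤ 2.
These bounds meet, so rank(T) = 2.
Check entry T[1,1,0] = -6: (0)·(3)·(-1) + (1)·(1)·(-6) = -6.

2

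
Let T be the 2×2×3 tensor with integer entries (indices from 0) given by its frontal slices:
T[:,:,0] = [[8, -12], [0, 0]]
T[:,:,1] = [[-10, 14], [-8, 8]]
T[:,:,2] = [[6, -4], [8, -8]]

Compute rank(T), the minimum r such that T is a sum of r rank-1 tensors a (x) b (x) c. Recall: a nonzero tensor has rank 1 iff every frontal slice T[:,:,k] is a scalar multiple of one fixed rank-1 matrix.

Lower bound: the mode-3 unfolding of T (rows indexed by k, columns by (i,j) = (0,0), (0,1), (1,0), (1,1)) is [[8, -12, 0, 0], [-10, 14, -8, 8], [6, -4, 8, -8]].
There the 3×3 minor on rows k ∈ {0, 1, 2}, columns (i,j) ∈ {(0,0), (0,1), (1,0)} is det [[8, -12, 0], [-10, 14, -8], [6, -4, 8]] = 256 ≠ 0, so this unfolding has rank ≥ 3; CP rank is at least every unfolding rank, so rank(T) ≥ 3. (Flattening ranks never certify an upper bound on CP rank; for that we must actually write T with 3 rank-1 terms.)
Upper bound: T is a sum of 3 rank-1 terms, T = [1, 0] (x) [1, -2] (x) [4, -4, -2] + [1, 0] (x) [1, -1] (x) [4, 2, 0] + [1, 1] (x) [1, -1] (x) [0, -8, 8] (written with every a and b primitive with positive leading entry and the scale carried by c; CP decompositions are not unique, and this one is verified by expanding entrywise), so rank(T) ≤ 3.
These bounds meet, so rank(T) = 3.

3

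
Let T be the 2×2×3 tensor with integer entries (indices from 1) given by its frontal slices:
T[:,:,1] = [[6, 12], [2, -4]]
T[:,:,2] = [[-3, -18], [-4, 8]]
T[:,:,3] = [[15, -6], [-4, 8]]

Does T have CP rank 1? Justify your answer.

The mode-2 unfolding of T (rows indexed by j, columns by (i,k) = (1,1), (1,2), (1,3), (2,1), (2,2), (2,3)) is [[6, -3, 15, 2, -4, -4], [12, -18, -6, -4, 8, 8]].
There the 2×2 minor on rows j ∈ {1, 2}, columns (i,k) ∈ {(1,1), (1,2)} is det [[6, -3], [12, -18]] = -72 ≠ 0, so this unfolding has rank ≥ 2; CP rank is at least every unfolding rank, so rank(T) ≥ 2.
In particular rank(T) ≥ 2 > 1, so T is not rank-1.

No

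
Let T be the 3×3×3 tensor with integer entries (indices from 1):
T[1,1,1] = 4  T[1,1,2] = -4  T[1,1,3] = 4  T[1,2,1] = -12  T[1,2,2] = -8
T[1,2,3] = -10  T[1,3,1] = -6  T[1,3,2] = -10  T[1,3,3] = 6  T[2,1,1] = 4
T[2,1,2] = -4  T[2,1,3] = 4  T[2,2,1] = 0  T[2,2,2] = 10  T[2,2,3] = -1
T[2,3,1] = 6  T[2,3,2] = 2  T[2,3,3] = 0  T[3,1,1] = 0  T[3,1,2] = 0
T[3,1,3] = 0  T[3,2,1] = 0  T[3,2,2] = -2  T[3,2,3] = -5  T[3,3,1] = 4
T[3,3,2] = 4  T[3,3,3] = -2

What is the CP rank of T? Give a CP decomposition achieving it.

Lower bound: the mode-1 unfolding of T (rows indexed by i, columns by (j,k) = (1,1), (1,2), (1,3), (2,1), (2,2), (2,3), (3,1), (3,2), (3,3)) is [[4, -4, 4, -12, -8, -10, -6, -10, 6], [4, -4, 4, 0, 10, -1, 6, 2, 0], [0, 0, 0, 0, -2, -5, 4, 4, -2]].
There the 3×3 minor on rows i ∈ {1, 2, 3}, columns (j,k) ∈ {(1,1), (2,1), (2,2)} is det [[4, -12, -8], [4, 0, 10], [0, 0, -2]] = -96 ≠ 0, so this unfolding has rank ≥ 3; CP rank is at least every unfolding rank, so rank(T) ≥ 3. (Unfolding ranks only ever bound the CP rank from below — rank(T) can be strictly larger than all of them — so the matching upper bound has to come from an explicit 3-term decomposition.)
Upper bound: T is a sum of 3 rank-1 terms, T = (1, 1, 0) ∘ (2, -2, 1) ∘ (2, -2, 2) + (2, -1, -1) ∘ (0, 1, 2) ∘ (-2, -2, 1) + (2, -1, 1) ∘ (0, 1, 0) ∘ (-2, -4, -4) (one valid choice — decompositions are not unique — normalised so each a, b is primitive with positive first nonzero entry; check it by expanding all entries), so rank(T) ≤ 3.
These bounds meet, so rank(T) = 3.
Check entry T[3,1,1] = 0: (0)·(2)·(2) + (-1)·(0)·(-2) + (1)·(0)·(-2) = 0.

rank(T) = 3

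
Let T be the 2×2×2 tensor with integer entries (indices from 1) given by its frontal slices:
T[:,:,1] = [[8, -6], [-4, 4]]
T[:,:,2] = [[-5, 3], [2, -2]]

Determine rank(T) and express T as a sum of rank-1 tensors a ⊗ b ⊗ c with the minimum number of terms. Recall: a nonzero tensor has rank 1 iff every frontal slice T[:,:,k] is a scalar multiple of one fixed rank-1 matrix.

Lower bound: the mode-1 unfolding of T (rows indexed by i, columns by (j,k) = (1,1), (1,2), (2,1), (2,2)) is [[8, -5, -6, 3], [-4, 2, 4, -2]].
There the 2×2 minor on rows i ∈ {1, 2}, columns (j,k) ∈ {(1,1), (1,2)} is det [[8, -5], [-4, 2]] = -4 ≠ 0, so this unfolding has rank ≥ 2; CP rank is at least every unfolding rank, so rank(T) ≥ 2. (This is only a lower bound: in general the CP rank may exceed every unfolding rank, so we still need to exhibit 2 rank-1 terms summing to T.)
Upper bound — finding two terms. Write S_k = T[:,:,k] for the frontal slices: S₁ = [[8, -6], [-4, 4]], S₂ = [[-5, 3], [2, -2]].
If T = a₁ ⊗ b₁ ⊗ c₁ + a₂ ⊗ b₂ ⊗ c₂ then each S_k = c₁[k]·a₁b₁ᵀ + c₂[k]·a₂b₂ᵀ. S₁ and S₂ are linearly independent, so a₁b₁ᵀ and a₂b₂ᵀ must span the same plane of matrices: they are the rank-1 matrices of the form x·S₁ + y·S₂.
det(x·S₁ + y·S₂) is 8·x² − 12·xy + 4·y² = 4·(2·x − y)(x − y), vanishing at (x:y) = (1:2) and (1:1).
M₁ = S₁ + 2·S₂ = [[-2, 0], [0, 0]] = (-2)·(1, 0)(1, 0)ᵀ and M₂ = S₁ + S₂ = [[3, -3], [-2, 2]] = (3, -2)(1, -1)ᵀ, so take a₁ = (1, 0), b₁ = (1, 0), a₂ = (3, -2), b₂ = (1, -1).
Each slice is an integer combination of E₁ = a₁b₁ᵀ and E₂ = a₂b₂ᵀ: S₁ = 2·E₁ + 2·E₂, S₂ = −2·E₁ − E₂; reading off coefficients, c₁ = (2, -2) and c₂ = (2, -1).
Hence T = (1, 0) ⊗ (1, 0) ⊗ (2, -2) + (3, -2) ⊗ (1, -1) ⊗ (2, -1), so rank(T) ≤ 2.
These bounds meet, so rank(T) = 2.
Check entry T[2,2,2] = -2: (0)·(0)·(-2) + (-2)·(-1)·(-1) = -2.

rank(T) = 2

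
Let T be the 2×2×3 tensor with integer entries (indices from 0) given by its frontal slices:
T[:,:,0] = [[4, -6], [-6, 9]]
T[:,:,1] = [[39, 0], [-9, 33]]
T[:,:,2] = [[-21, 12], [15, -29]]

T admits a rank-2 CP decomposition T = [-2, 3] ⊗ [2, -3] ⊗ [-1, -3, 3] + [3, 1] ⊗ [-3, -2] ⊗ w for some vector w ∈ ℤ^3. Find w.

w = [0, -3, 1]

Subtract the known terms from T to get the rank-1 residual R = [3, 1] ⊗ [-3, -2] ⊗ w, so R[i,j,k] = a[i]·b[j]·w[k]. Pick indices with nonzero a[0]·b[0] = (3)·(-3) = -9. Only the fibre through (0,0,·) is needed: R[0,0,:] = T[0,0,:] − Σₗ aₗ[0]bₗ[0]cₗ = [4, 39, -21] − (-2)·(2)·[-1, -3, 3] = [0, 27, -9]. Then w[k] = R[0,0,k] / -9 for each k, giving w = [0, 27, -9] / -9 = [0, -3, 1].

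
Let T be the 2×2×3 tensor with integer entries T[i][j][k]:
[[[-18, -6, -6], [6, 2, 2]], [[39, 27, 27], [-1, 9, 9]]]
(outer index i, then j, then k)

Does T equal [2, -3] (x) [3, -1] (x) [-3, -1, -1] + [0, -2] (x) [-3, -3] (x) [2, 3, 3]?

Reconstruct entry (1,1,0) from the claimed factors: Σₗ aₗ[1]bₗ[1]cₗ[0] = (-3)·(-1)·(-3) + (-2)·(-3)·(2) = 3, but T[1,1,0] = -1. The claim is false.

No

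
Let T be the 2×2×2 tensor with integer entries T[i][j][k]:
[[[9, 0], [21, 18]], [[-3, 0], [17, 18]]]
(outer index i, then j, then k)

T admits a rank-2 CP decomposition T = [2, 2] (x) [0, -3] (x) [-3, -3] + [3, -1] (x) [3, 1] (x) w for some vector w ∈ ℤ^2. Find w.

w = [1, 0]

Subtract the known terms from T to get the rank-1 residual R = [3, -1] (x) [3, 1] (x) w, so R[i,j,k] = a[i]·b[j]·w[k]. Pick indices with nonzero a[0]·b[0] = (3)·(3) = 9. Only the fibre through (0,0,·) is needed: R[0,0,:] = T[0,0,:] − Σₗ aₗ[0]bₗ[0]cₗ = [9, 0] − (2)·(0)·[-3, -3] = [9, 0]. Then w[k] = R[0,0,k] / 9 for each k, giving w = [9, 0] / 9 = [1, 0].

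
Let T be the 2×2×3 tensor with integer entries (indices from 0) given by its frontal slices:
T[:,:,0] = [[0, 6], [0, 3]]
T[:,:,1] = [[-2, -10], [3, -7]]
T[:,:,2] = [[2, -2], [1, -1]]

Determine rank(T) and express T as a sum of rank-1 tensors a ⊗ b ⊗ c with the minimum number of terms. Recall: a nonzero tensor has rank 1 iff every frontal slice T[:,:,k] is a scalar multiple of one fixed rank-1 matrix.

Lower bound: the mode-3 unfolding of T (rows indexed by k, columns by (i,j) = (0,0), (0,1), (1,0), (1,1)) is [[0, 6, 0, 3], [-2, -10, 3, -7], [2, -2, 1, -1]].
There the 3×3 minor on rows k ∈ {0, 1, 2}, columns (i,j) ∈ {(0,0), (0,1), (1,0)} is det [[0, 6, 0], [-2, -10, 3], [2, -2, 1]] = 48 ≠ 0, so this unfolding has rank ≥ 3; CP rank is at least every unfolding rank, so rank(T) ≥ 3. (Flattening ranks never certify an upper bound on CP rank; for that we must actually write T with 3 rank-1 terms.)
Upper bound: T is a sum of 3 rank-1 terms, T = (0, 1) ⊗ (2, -1) ⊗ (0, 2, 0) + (2, 1) ⊗ (1, -1) ⊗ (-1, 1, 1) + (2, 1) ⊗ (1, 2) ⊗ (1, -2, 0) (one valid choice — decompositions are not unique — normalised so each a, b is primitive with positive first nonzero entry; check it by expanding all entries), so rank(T) ≤ 3.
These bounds meet, so rank(T) = 3.
Check entry T[1,1,0] = 3: (1)·(-1)·(0) + (1)·(-1)·(-1) + (1)·(2)·(1) = 3.

rank(T) = 3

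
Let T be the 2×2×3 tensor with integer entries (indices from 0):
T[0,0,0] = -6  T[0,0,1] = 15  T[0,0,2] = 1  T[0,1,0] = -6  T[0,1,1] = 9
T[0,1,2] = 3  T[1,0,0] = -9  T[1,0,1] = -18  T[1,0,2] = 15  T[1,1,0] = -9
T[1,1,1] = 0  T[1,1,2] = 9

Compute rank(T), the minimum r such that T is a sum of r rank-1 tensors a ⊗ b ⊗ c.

2

Lower bound: the mode-3 unfolding of T (rows indexed by k, columns by (i,j) = (0,0), (0,1), (1,0), (1,1)) is [[-6, -6, -9, -9], [15, 9, -18, 0], [1, 3, 15, 9]].
There the 2×2 minor on rows k ∈ {0, 1}, columns (i,j) ∈ {(0,0), (0,1)} is det [[-6, -6], [15, 9]] = 36 ≠ 0, so this unfolding has rank ≥ 2; CP rank is at least every unfolding rank, so rank(T) ≥ 2. (Flattening ranks never certify an upper bound on CP rank; for that we must actually write T with 2 rank-1 terms.)
Upper bound — finding two terms. Write S_k = T[:,:,k] for the frontal slices: S₀ = [[-6, -6], [-9, -9]], S₁ = [[15, 9], [-18, 0]], S₂ = [[1, 3], [15, 9]].
If T = a₁ ⊗ b₁ ⊗ c₁ + a₂ ⊗ b₂ ⊗ c₂ then each S_k = c₁[k]·a₁b₁ᵀ + c₂[k]·a₂b₂ᵀ. S₀ and S₁ are linearly independent, so a₁b₁ᵀ and a₂b₂ᵀ must span the same plane of matrices: they are the rank-1 matrices of the form x·S₀ + y·S₁.
det(x·S₀ + y·S₁) is −162·xy + 162·y² = (-162)·(x − y)(y), vanishing at (x:y) = (1:1) and (1:0).
M₁ = S₀ + S₁ = [[9, 3], [-27, -9]] = 3·[1, -3][3, 1]ᵀ and M₂ = S₀ = [[-6, -6], [-9, -9]] = (-3)·[2, 3][1, 1]ᵀ, so take a₁ = [1, -3], b₁ = [3, 1], a₂ = [2, 3], b₂ = [1, 1].
Each slice is an integer combination of E₁ = a₁b₁ᵀ and E₂ = a₂b₂ᵀ: S₀ = −3·E₂, S₁ = 3·E₁ + 3·E₂, S₂ = −E₁ + 2·E₂; reading off coefficients, c₁ = [0, 3, -1] and c₂ = [-3, 3, 2].
Hence T = [1, -3] ⊗ [3, 1] ⊗ [0, 3, -1] + [2, 3] ⊗ [1, 1] ⊗ [-3, 3, 2], so rank(T) ≤ 2.
These bounds meet, so rank(T) = 2.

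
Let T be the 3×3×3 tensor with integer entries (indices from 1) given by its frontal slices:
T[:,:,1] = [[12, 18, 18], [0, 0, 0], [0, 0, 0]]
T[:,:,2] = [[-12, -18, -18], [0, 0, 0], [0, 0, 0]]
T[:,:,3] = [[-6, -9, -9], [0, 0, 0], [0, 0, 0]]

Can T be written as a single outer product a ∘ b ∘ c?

Yes

If T = a ∘ b ∘ c then every fibre of T is a multiple of the corresponding factor, so read the factors off the fibres through the nonzero entry T[1,1,1] = 12.
The mode-1 fibre T[:,1,1] = [12, 0, 0] gives a = [1, 0, 0] (primitive direction); the mode-2 fibre T[1,:,1] = [12, 18, 18] gives b = [2, 3, 3]; then c[k] = T[1,1,k] / (a[1]·b[1]) = [12, -12, -6] / 2 = [6, -6, -3].
Expanding [1, 0, 0] ∘ [2, 3, 3] ∘ [6, -6, -3] reproduces all 27 entries of T, so T = [1, 0, 0] ∘ [2, 3, 3] ∘ [6, -6, -3] and rank(T) ≤ 1.
Equivalently every frontal slice T[:,:,k] is c[k] times the rank-1 matrix [1, 0, 0] ∘ [2, 3, 3]. So T has rank 1 (it is nonzero).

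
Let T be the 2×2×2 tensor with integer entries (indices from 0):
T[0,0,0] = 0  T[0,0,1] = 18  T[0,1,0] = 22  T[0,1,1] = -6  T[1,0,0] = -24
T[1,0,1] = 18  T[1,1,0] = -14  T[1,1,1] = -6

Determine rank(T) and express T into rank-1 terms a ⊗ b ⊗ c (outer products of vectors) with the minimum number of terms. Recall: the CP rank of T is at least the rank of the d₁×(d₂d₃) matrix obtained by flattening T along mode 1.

Lower bound: the mode-2 unfolding of T (rows indexed by j, columns by (i,k) = (0,0), (0,1), (1,0), (1,1)) is [[0, 18, -24, 18], [22, -6, -14, -6]].
There the 2×2 minor on rows j ∈ {0, 1}, columns (i,k) ∈ {(0,0), (0,1)} is det [[0, 18], [22, -6]] = -396 ≠ 0, so this unfolding has rank ≥ 2; CP rank is at least every unfolding rank, so rank(T) ≥ 2. (This is only a lower bound: in general the CP rank may exceed every unfolding rank, so we still need to exhibit 2 rank-1 terms summing to T.)
Upper bound — finding two terms. Write S_k = T[:,:,k] for the frontal slices: S₀ = [[0, 22], [-24, -14]], S₁ = [[18, -6], [18, -6]].
If T = a₁ ⊗ b₁ ⊗ c₁ + a₂ ⊗ b₂ ⊗ c₂ then each S_k = c₁[k]·a₁b₁ᵀ + c₂[k]·a₂b₂ᵀ. S₀ and S₁ are linearly independent, so a₁b₁ᵀ and a₂b₂ᵀ must span the same plane of matrices: they are the rank-1 matrices of the form x·S₀ + y·S₁.
det(x·S₀ + y·S₁) is 528·x² − 792·xy = 264·(2·x − 3·y)(x), vanishing at (x:y) = (3:2) and (0:1).
M₁ = 3·S₀ + 2·S₁ = [[36, 54], [-36, -54]] = 18·[1, -1][2, 3]ᵀ and M₂ = S₁ = [[18, -6], [18, -6]] = 6·[1, 1][3, -1]ᵀ, so take a₁ = [1, -1], b₁ = [2, 3], a₂ = [1, 1], b₂ = [3, -1].
Each slice is an integer combination of E₁ = a₁b₁ᵀ and E₂ = a₂b₂ᵀ: S₀ = 6·E₁ − 4·E₂, S₁ = 6·E₂; reading off coefficients, c₁ = [6, 0] and c₂ = [-4, 6].
Hence T = [1, -1] ⊗ [2, 3] ⊗ [6, 0] + [1, 1] ⊗ [3, -1] ⊗ [-4, 6], so rank(T) ≤ 2.
These bounds meet, so rank(T) = 2.

rank(T) = 2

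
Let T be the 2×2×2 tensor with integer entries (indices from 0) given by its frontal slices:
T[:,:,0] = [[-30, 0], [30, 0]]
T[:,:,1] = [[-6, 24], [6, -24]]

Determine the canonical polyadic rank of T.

Lower bound: in the mode-2 unfolding of T (rows indexed by j, columns by (i,k)) the 2×2 minor on rows j ∈ {0, 1}, columns (i,k) ∈ {(0,0), (0,1)} is det [[-30, -6], [0, 24]] = -720 ≠ 0, so that unfolding has rank ≥ 2 and hence rank(T) ≥ 2 (CP rank is at least every unfolding rank, though it can be larger).
Upper bound: T[i,:,:] = a[i]·M for every slice, with a = (1, -1) and M = [[-30, -6], [0, 24]] (rows j, columns k).
Splitting M by its rows (j = 0, 1), M = (1, 0)(-30, -6)ᵀ + (0, 1)(0, 24)ᵀ.
Hence T = (1, -1) ⊗ (1, 0) ⊗ (-30, -6) + (1, -1) ⊗ (0, 1) ⊗ (0, 24), so rank(T) ≤ 2.
These bounds meet, so rank(T) = 2.

2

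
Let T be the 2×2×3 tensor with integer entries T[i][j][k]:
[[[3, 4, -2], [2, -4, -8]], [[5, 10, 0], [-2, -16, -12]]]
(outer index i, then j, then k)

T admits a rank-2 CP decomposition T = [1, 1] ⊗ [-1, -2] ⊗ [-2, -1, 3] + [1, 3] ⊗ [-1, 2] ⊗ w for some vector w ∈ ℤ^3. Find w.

Subtract the known terms from T to get the rank-1 residual R = [1, 3] ⊗ [-1, 2] ⊗ w, so R[i,j,k] = a[i]·b[j]·w[k]. Pick indices with nonzero a[0]·b[0] = (1)·(-1) = -1. Only the fibre through (0,0,·) is needed: R[0,0,:] = T[0,0,:] − Σₗ aₗ[0]bₗ[0]cₗ = [3, 4, -2] − (1)·(-1)·[-2, -1, 3] = [1, 3, 1]. Then w[k] = R[0,0,k] / -1 for each k, giving w = [1, 3, 1] / -1 = [-1, -3, -1].

w = [-1, -3, -1]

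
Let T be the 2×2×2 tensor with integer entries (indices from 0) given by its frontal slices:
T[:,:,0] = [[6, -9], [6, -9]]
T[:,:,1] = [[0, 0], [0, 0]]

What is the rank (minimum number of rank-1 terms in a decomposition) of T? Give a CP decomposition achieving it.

rank(T) = 1

Lower bound: T ≠ 0 (e.g. T[0,0,0] = 6), so rank(T) ≥ 1.
Upper bound: if T = a (x) b (x) c then every fibre of T is a multiple of the corresponding factor, so read the factors off the fibres through the nonzero entry T[0,0,0] = 6.
The mode-1 fibre T[:,0,0] = [6, 6] gives a = [1, 1] (primitive direction); the mode-2 fibre T[0,:,0] = [6, -9] gives b = [2, -3]; then c[k] = T[0,0,k] / (a[0]·b[0]) = [6, 0] / 2 = [3, 0].
Expanding [1, 1] (x) [2, -3] (x) [3, 0] reproduces all 8 entries of T, so T = [1, 1] (x) [2, -3] (x) [3, 0] and rank(T) ≤ 1.
These bounds meet, so rank(T) = 1.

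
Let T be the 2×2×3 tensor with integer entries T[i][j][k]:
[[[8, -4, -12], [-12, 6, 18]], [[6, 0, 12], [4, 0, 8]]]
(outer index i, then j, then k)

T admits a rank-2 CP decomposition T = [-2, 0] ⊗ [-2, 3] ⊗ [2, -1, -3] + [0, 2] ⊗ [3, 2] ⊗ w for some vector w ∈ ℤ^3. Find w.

w = [1, 0, 2]

Subtract the known terms from T to get the rank-1 residual R = [0, 2] ⊗ [3, 2] ⊗ w, so R[i,j,k] = a[i]·b[j]·w[k]. Pick indices with nonzero a[1]·b[0] = (2)·(3) = 6. Only the fibre through (1,0,·) is needed: R[1,0,:] = T[1,0,:] − Σₗ aₗ[1]bₗ[0]cₗ = [6, 0, 12] − (0)·(-2)·[2, -1, -3] = [6, 0, 12]. Then w[k] = R[1,0,k] / 6 for each k, giving w = [6, 0, 12] / 6 = [1, 0, 2].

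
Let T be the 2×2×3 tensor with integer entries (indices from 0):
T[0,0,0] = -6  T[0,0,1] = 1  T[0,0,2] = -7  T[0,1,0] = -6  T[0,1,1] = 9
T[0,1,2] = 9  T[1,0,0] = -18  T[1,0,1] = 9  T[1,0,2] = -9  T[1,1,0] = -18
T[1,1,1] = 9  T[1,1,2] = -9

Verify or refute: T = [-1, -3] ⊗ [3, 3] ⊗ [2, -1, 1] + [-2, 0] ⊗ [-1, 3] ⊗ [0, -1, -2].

Reconstruct entrywise from the claimed factors. For example, T[1,0,0] = -18 and Σₗ aₗ[1]bₗ[0]cₗ[0] = (-3)·(3)·(2) + (0)·(-1)·(0) = -18; checking all 12 entries, every one matches. The claim holds.

Yes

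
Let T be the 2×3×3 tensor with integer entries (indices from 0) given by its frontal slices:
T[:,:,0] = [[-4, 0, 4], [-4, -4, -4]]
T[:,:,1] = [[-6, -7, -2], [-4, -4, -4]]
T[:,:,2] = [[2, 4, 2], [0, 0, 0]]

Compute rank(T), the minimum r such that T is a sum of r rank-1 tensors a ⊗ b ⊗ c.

3

Lower bound: the mode-3 unfolding of T (rows indexed by k, columns by (i,j) = (0,0), (0,1), (0,2), (1,0), (1,1), (1,2)) is [[-4, 0, 4, -4, -4, -4], [-6, -7, -2, -4, -4, -4], [2, 4, 2, 0, 0, 0]].
There the 3×3 minor on rows k ∈ {0, 1, 2}, columns (i,j) ∈ {(0,0), (0,1), (0,2)} is det [[-4, 0, 4], [-6, -7, -2], [2, 4, 2]] = -16 ≠ 0, so this unfolding has rank ≥ 3; CP rank is at least every unfolding rank, so rank(T) ≥ 3. (Unfolding ranks only ever bound the CP rank from below — rank(T) can be strictly larger than all of them — so the matching upper bound has to come from an explicit 3-term decomposition.)
Upper bound: T is a sum of 3 rank-1 terms, T = (1, 0) ⊗ (1, 2, 1) ⊗ (2, -2, 2) + (1, 0) ⊗ (2, 1, -2) ⊗ (-2, -1, 0) + (1, 2) ⊗ (1, 1, 1) ⊗ (-2, -2, 0) (one valid choice — decompositions are not unique — normalised so each a, b is primitive with positive first nonzero entry; check it by expanding all entries), so rank(T) ≤ 3.
These bounds meet, so rank(T) = 3.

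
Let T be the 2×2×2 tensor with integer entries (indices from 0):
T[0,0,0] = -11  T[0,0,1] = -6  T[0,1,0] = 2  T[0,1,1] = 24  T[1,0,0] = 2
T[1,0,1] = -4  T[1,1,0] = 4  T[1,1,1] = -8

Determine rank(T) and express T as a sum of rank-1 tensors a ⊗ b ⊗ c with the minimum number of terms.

Lower bound: the mode-3 unfolding of T (rows indexed by k, columns by (i,j) = (0,0), (0,1), (1,0), (1,1)) is [[-11, 2, 2, 4], [-6, 24, -4, -8]].
There the 2×2 minor on rows k ∈ {0, 1}, columns (i,j) ∈ {(0,0), (0,1)} is det [[-11, 2], [-6, 24]] = -252 ≠ 0, so this unfolding has rank ≥ 2; CP rank is at least every unfolding rank, so rank(T) ≥ 2. (This is only a lower bound: in general the CP rank may exceed every unfolding rank, so we still need to exhibit 2 rank-1 terms summing to T.)
Upper bound — finding two terms. Write S_k = T[:,:,k] for the frontal slices: S₀ = [[-11, 2], [2, 4]], S₁ = [[-6, 24], [-4, -8]].
If T = a₁ ⊗ b₁ ⊗ c₁ + a₂ ⊗ b₂ ⊗ c₂ then each S_k = c₁[k]·a₁b₁ᵀ + c₂[k]·a₂b₂ᵀ. S₀ and S₁ are linearly independent, so a₁b₁ᵀ and a₂b₂ᵀ must span the same plane of matrices: they are the rank-1 matrices of the form x·S₀ + y·S₁.
det(x·S₀ + y·S₁) is −48·x² + 24·xy + 144·y² = (-24)·(2·x + 3·y)(x − 2·y), vanishing at (x:y) = (3:-2) and (2:1).
M₁ = 3·S₀ − 2·S₁ = [[-21, -42], [14, 28]] = (-7)·[3, -2][1, 2]ᵀ and M₂ = 2·S₀ + S₁ = [[-28, 28], [0, 0]] = (-28)·[1, 0][1, -1]ᵀ, so take a₁ = [3, -2], b₁ = [1, 2], a₂ = [1, 0], b₂ = [1, -1].
Each slice is an integer combination of E₁ = a₁b₁ᵀ and E₂ = a₂b₂ᵀ: S₀ = −E₁ − 8·E₂, S₁ = 2·E₁ − 12·E₂; reading off coefficients, c₁ = [-1, 2] and c₂ = [-8, -12].
Hence T = [3, -2] ⊗ [1, 2] ⊗ [-1, 2] + [1, 0] ⊗ [1, -1] ⊗ [-8, -12], so rank(T) ≤ 2.
These bounds meet, so rank(T) = 2.

rank(T) = 2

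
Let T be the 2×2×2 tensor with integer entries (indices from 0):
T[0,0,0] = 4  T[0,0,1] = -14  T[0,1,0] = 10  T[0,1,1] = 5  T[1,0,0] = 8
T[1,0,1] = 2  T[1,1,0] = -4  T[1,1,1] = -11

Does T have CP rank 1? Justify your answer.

No

The mode-1 unfolding of T (rows indexed by i, columns by (j,k) = (0,0), (0,1), (1,0), (1,1)) is [[4, -14, 10, 5], [8, 2, -4, -11]].
There the 2×2 minor on rows i ∈ {0, 1}, columns (j,k) ∈ {(0,0), (0,1)} is det [[4, -14], [8, 2]] = 120 ≠ 0, so this unfolding has rank ≥ 2; CP rank is at least every unfolding rank, so rank(T) ≥ 2.
In particular rank(T) ≥ 2 > 1, so T is not rank-1.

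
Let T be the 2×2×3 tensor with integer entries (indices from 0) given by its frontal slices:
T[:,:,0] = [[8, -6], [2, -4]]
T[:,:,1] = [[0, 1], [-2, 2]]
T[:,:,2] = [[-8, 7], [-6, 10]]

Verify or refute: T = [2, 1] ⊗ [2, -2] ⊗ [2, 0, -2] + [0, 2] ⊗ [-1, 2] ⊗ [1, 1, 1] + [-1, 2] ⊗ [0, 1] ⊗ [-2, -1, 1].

Reconstruct entrywise from the claimed factors. For example, T[0,0,0] = 8 and Σₗ aₗ[0]bₗ[0]cₗ[0] = (2)·(2)·(2) + (0)·(-1)·(1) + (-1)·(0)·(-2) = 8; checking all 12 entries, every one matches. The claim holds.

Yes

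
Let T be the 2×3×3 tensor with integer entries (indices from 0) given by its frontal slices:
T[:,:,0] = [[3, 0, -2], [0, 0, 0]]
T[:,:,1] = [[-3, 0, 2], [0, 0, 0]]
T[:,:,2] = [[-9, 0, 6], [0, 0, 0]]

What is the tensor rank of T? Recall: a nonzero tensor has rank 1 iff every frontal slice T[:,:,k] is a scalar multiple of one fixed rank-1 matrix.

Lower bound: T ≠ 0 (e.g. T[0,0,0] = 3), so rank(T) ≥ 1.
Upper bound: the mode-1 fibre T[:,0,0] = [3, 0] gives a = [1, 0] (primitive direction); the mode-2 fibre T[0,:,0] = [3, 0, -2] gives b = [3, 0, -2]; then c[k] = T[0,0,k] / (a[0]·b[0]) = [3, -3, -9] / 3 = [1, -1, -3].
Expanding [1, 0] ⊗ [3, 0, -2] ⊗ [1, -1, -3] reproduces all 18 entries of T, so T = [1, 0] ⊗ [3, 0, -2] ⊗ [1, -1, -3] and rank(T) ≤ 1.
These bounds meet, so rank(T) = 1.

1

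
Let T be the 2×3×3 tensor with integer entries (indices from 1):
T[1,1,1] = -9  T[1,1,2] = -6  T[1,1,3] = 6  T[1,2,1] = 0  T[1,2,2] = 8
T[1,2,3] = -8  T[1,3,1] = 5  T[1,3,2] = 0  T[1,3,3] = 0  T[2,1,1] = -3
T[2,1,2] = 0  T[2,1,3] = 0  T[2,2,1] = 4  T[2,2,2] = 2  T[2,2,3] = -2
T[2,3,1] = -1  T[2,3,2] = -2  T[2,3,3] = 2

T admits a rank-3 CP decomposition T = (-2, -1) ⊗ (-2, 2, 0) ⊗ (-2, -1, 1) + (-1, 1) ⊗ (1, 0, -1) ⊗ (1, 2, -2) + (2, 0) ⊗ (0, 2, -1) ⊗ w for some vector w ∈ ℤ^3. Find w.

w = (-2, 1, -1)

Subtract the known terms from T to get the rank-1 residual R = (2, 0) ⊗ (0, 2, -1) ⊗ w, so R[i,j,k] = a[i]·b[j]·w[k]. Pick indices with nonzero a[1]·b[2] = (2)·(2) = 4. Only the fibre through (1,2,·) is needed: R[1,2,:] = T[1,2,:] − Σₗ aₗ[1]bₗ[2]cₗ = [0, 8, -8] − (-2)·(2)·(-2, -1, 1) − (-1)·(0)·(1, 2, -2) = [-8, 4, -4]. Then w[k] = R[1,2,k] / 4 for each k, giving w = [-8, 4, -4] / 4 = (-2, 1, -1).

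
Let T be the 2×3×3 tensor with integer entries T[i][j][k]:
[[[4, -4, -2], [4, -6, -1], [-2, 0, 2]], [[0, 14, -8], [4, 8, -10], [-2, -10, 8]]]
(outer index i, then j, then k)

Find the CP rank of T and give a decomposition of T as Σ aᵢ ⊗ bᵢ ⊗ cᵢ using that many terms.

Lower bound: the mode-2 unfolding of T (rows indexed by j, columns by (i,k) = (0,0), (0,1), (0,2), (1,0), (1,1), (1,2)) is [[4, -4, -2, 0, 14, -8], [4, -6, -1, 4, 8, -10], [-2, 0, 2, -2, -10, 8]].
There the 3×3 minor on rows j ∈ {0, 1, 2}, columns (i,k) ∈ {(0,0), (0,1), (1,0)} is det [[4, -4, 0], [4, -6, 4], [-2, 0, -2]] = 48 ≠ 0, so this unfolding has rank ≥ 3; CP rank is at least every unfolding rank, so rank(T) ≥ 3. (Flattening ranks never certify an upper bound on CP rank; for that we must actually write T with 3 rank-1 terms.)
Upper bound: T is a sum of 3 rank-1 terms, T = (0, 1) ⊗ (1, 2, -1) ⊗ (4, -2, -4) + (1, -1) ⊗ (2, 2, -1) ⊗ (2, -4, 0) + (1, 2) ⊗ (2, 1, -2) ⊗ (0, 2, -1) (written with every a and b primitive with positive leading entry and the scale carried by c; CP decompositions are not unique, and this one is verified by expanding entrywise), so rank(T) ≤ 3.
These bounds meet, so rank(T) = 3.

rank(T) = 3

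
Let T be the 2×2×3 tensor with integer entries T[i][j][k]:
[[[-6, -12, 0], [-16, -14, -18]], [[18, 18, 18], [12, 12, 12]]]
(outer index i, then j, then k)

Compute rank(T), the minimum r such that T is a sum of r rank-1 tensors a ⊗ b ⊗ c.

2

Lower bound: in the mode-1 unfolding of T (rows indexed by i, columns by (j,k)) the 2×2 minor on rows i ∈ {0, 1}, columns (j,k) ∈ {(0,0), (0,1)} is det [[-6, -12], [18, 18]] = 108 ≠ 0, so that unfolding has rank ≥ 2 and hence rank(T) ≥ 2 (CP rank is at least every unfolding rank, though it can be larger).
Upper bound: with S_k = T[:,:,k], the two rank-1 terms a₁b₁ᵀ, a₂b₂ᵀ are the rank-1 members of the pencil x·S₀ + y·S₁.
det(x·S₀ + y·S₁) is 216·x² + 324·xy + 108·y² = 108·(x + y)(2·x + y), vanishing at (x:y) = (1:-1) and (1:-2).
M₁ = S₀ − S₁ = [[6, -2], [0, 0]] = 2·[1, 0][3, -1]ᵀ and M₂ = S₀ − 2·S₁ = [[18, 12], [-18, -12]] = 6·[1, -1][3, 2]ᵀ, so take a₁ = [1, 0], b₁ = [3, -1], a₂ = [1, -1], b₂ = [3, 2].
Each slice is an integer combination of E₁ = a₁b₁ᵀ and E₂ = a₂b₂ᵀ: S₀ = 4·E₁ − 6·E₂, S₁ = 2·E₁ − 6·E₂, S₂ = 6·E₁ − 6·E₂; reading off coefficients, c₁ = [4, 2, 6] and c₂ = [-6, -6, -6].
Hence T = [1, 0] ⊗ [3, -1] ⊗ [4, 2, 6] + [1, -1] ⊗ [3, 2] ⊗ [-6, -6, -6], so rank(T) ≤ 2.
These bounds meet, so rank(T) = 2.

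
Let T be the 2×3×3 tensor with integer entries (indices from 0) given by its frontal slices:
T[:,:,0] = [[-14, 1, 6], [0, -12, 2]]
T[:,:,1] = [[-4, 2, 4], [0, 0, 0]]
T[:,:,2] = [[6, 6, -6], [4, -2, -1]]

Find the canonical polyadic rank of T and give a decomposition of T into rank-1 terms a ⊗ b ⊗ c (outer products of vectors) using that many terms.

Lower bound: in the mode-3 unfolding of T (rows indexed by k, columns by (i,j)) the 3×3 minor on rows k ∈ {0, 1, 2}, columns (i,j) ∈ {(0,0), (0,1), (0,2)} is det [[-14, 1, 6], [-4, 2, 4], [6, 6, -6]] = 288 ≠ 0, so that unfolding has rank ≥ 3 and hence rank(T) ≥ 3 (CP rank is at least every unfolding rank, though it can be larger).
Upper bound: T is a sum of 3 rank-1 terms, T = [1, -1] ⊗ [1, -2, 0] ⊗ [-4, 0, -2] + [1, 0] ⊗ [2, -1, -2] ⊗ [-1, -2, 2] + [2, 1] ⊗ [2, 2, -1] ⊗ [-2, 0, 1] (one valid choice — decompositions are not unique — normalised so each a, b is primitive with positive first nonzero entry; check it by expanding all entries), so rank(T) ≤ 3.
These bounds meet, so rank(T) = 3.

rank(T) = 3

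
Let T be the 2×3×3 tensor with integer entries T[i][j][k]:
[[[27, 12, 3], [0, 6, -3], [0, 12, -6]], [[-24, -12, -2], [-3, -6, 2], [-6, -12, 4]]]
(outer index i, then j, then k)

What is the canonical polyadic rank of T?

Lower bound: in the mode-3 unfolding of T (rows indexed by k, columns by (i,j)) the 2×2 minor on rows k ∈ {0, 1}, columns (i,j) ∈ {(0,0), (0,1)} is det [[27, 0], [12, 6]] = 162 ≠ 0, so that unfolding has rank ≥ 2 and hence rank(T) ≥ 2 (CP rank is at least every unfolding rank, though it can be larger).
Upper bound: with S_k = T[:,:,k], the two rank-1 terms a₁b₁ᵀ, a₂b₂ᵀ are the rank-1 members of the pencil x·S₀ + y·S₁.
The 2×2 minor of x·S₀ + y·S₁ on rows {0,1}, columns {0,1} is −81·x² − 54·xy = (-27)·(3·x + 2·y)(x), vanishing at (x:y) = (2:-3) and (0:1).
M₁ = 2·S₀ − 3·S₁ = [[18, -18, -36], [-12, 12, 24]] = 6·(3, -2)(1, -1, -2)ᵀ and M₂ = S₁ = [[12, 6, 12], [-12, -6, -12]] = 6·(1, -1)(2, 1, 2)ᵀ, so take a₁ = (3, -2), b₁ = (1, -1, -2), a₂ = (1, -1), b₂ = (2, 1, 2).
Each slice is an integer combination of E₁ = a₁b₁ᵀ and E₂ = a₂b₂ᵀ: S₀ = 3·E₁ + 9·E₂, S₁ = 6·E₂, S₂ = E₁; reading off coefficients, c₁ = (3, 0, 1) and c₂ = (9, 6, 0).
Hence T = (3, -2) ⊗ (1, -1, -2) ⊗ (3, 0, 1) + (1, -1) ⊗ (2, 1, 2) ⊗ (9, 6, 0), so rank(T) ≤ 2.
These bounds meet, so rank(T) = 2.

2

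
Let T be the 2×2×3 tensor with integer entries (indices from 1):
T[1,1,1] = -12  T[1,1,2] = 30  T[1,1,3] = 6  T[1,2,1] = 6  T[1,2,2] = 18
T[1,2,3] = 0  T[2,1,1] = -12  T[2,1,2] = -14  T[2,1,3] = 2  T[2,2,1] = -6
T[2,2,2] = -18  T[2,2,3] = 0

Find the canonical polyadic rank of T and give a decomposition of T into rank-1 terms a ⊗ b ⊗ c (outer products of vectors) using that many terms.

rank(T) = 2

Lower bound: the mode-1 unfolding of T (rows indexed by i, columns by (j,k) = (1,1), (1,2), (1,3), (2,1), (2,2), (2,3)) is [[-12, 30, 6, 6, 18, 0], [-12, -14, 2, -6, -18, 0]].
There the 2×2 minor on rows i ∈ {1, 2}, columns (j,k) ∈ {(1,1), (1,2)} is det [[-12, 30], [-12, -14]] = 528 ≠ 0, so this unfolding has rank ≥ 2; CP rank is at least every unfolding rank, so rank(T) ≥ 2. (Flattening ranks never certify an upper bound on CP rank; for that we must actually write T with 2 rank-1 terms.)
Upper bound — finding two terms. Write S_k = T[:,:,k] for the frontal slices: S₁ = [[-12, 6], [-12, -6]], S₂ = [[30, 18], [-14, -18]], S₃ = [[6, 0], [2, 0]].
If T = a₁ ⊗ b₁ ⊗ c₁ + a₂ ⊗ b₂ ⊗ c₂ then each S_k = c₁[k]·a₁b₁ᵀ + c₂[k]·a₂b₂ᵀ. S₁ and S₂ are linearly independent, so a₁b₁ᵀ and a₂b₂ᵀ must span the same plane of matrices: they are the rank-1 matrices of the form x·S₁ + y·S₂.
det(x·S₁ + y·S₂) is 144·x² + 336·xy − 288·y² = 48·(x + 3·y)(3·x − 2·y), vanishing at (x:y) = (3:-1) and (2:3).
M₁ = 3·S₁ − S₂ = [[-66, 0], [-22, 0]] = (-22)·[3, 1][1, 0]ᵀ and M₂ = 2·S₁ + 3·S₂ = [[66, 66], [-66, -66]] = 66·[1, -1][1, 1]ᵀ, so take a₁ = [3, 1], b₁ = [1, 0], a₂ = [1, -1], b₂ = [1, 1].
Each slice is an integer combination of E₁ = a₁b₁ᵀ and E₂ = a₂b₂ᵀ: S₁ = −6·E₁ + 6·E₂, S₂ = 4·E₁ + 18·E₂, S₃ = 2·E₁; reading off coefficients, c₁ = [-6, 4, 2] and c₂ = [6, 18, 0].
Hence T = [3, 1] ⊗ [1, 0] ⊗ [-6, 4, 2] + [1, -1] ⊗ [1, 1] ⊗ [6, 18, 0], so rank(T) ≤ 2.
These bounds meet, so rank(T) = 2.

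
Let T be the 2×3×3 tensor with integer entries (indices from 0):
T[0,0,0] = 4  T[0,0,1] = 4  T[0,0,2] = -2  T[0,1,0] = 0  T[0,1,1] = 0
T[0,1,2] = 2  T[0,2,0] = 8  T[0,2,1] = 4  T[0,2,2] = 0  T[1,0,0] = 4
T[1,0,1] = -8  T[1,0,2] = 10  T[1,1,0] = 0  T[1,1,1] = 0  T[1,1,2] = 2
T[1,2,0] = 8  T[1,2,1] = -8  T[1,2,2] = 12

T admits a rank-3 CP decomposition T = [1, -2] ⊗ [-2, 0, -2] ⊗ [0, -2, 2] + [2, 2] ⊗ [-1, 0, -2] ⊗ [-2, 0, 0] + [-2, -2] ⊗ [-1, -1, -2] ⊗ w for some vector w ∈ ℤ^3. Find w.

w = [0, 0, 1]

Subtract the known terms from T to get the rank-1 residual R = [-2, -2] ⊗ [-1, -1, -2] ⊗ w, so R[i,j,k] = a[i]·b[j]·w[k]. Pick indices with nonzero a[0]·b[0] = (-2)·(-1) = 2. Only the fibre through (0,0,·) is needed: R[0,0,:] = T[0,0,:] − Σₗ aₗ[0]bₗ[0]cₗ = [4, 4, -2] − (1)·(-2)·[0, -2, 2] − (2)·(-1)·[-2, 0, 0] = [0, 0, 2]. Then w[k] = R[0,0,k] / 2 for each k, giving w = [0, 0, 2] / 2 = [0, 0, 1].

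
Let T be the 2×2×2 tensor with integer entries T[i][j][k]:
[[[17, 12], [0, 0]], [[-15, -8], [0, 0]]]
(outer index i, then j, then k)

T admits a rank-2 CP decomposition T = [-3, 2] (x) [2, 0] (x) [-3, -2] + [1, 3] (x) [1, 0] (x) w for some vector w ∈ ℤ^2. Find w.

Subtract the known terms from T to get the rank-1 residual R = [1, 3] (x) [1, 0] (x) w, so R[i,j,k] = a[i]·b[j]·w[k]. Pick indices with nonzero a[0]·b[0] = (1)·(1) = 1. Only the fibre through (0,0,·) is needed: R[0,0,:] = T[0,0,:] − Σₗ aₗ[0]bₗ[0]cₗ = [17, 12] − (-3)·(2)·[-3, -2] = [-1, 0]. Then w[k] = R[0,0,k] / 1 for each k, giving w = [-1, 0] / 1 = [-1, 0].

w = [-1, 0]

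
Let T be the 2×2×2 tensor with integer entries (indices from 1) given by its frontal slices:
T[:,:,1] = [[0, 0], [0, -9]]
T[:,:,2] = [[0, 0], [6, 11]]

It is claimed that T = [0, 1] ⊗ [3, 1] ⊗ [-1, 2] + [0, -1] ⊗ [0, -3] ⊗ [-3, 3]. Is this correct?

No

Reconstruct entry (2,1,1) from the claimed factors: Σₗ aₗ[2]bₗ[1]cₗ[1] = (1)·(3)·(-1) + (-1)·(0)·(-3) = -3, but T[2,1,1] = 0. The claim is false.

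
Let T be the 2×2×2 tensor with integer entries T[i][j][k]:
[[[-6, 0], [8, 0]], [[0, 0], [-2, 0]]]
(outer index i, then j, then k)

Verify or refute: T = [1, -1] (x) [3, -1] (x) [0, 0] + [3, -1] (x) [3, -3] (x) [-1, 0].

No

Reconstruct entry (0,0,0) from the claimed factors: Σₗ aₗ[0]bₗ[0]cₗ[0] = (1)·(3)·(0) + (3)·(3)·(-1) = -9, but T[0,0,0] = -6. The claim is false.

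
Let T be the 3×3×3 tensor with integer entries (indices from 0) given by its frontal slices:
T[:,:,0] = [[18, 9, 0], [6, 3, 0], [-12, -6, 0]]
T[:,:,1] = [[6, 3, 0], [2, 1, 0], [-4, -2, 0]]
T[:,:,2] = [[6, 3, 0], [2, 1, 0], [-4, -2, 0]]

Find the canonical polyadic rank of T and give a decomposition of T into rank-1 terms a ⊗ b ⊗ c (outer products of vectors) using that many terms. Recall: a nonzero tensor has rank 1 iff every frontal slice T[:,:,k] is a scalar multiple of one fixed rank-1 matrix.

rank(T) = 1

Lower bound: T ≠ 0 (e.g. T[0,0,0] = 18), so rank(T) ≥ 1.
Upper bound: if T = a ⊗ b ⊗ c then every fibre of T is a multiple of the corresponding factor, so read the factors off the fibres through the nonzero entry T[0,0,0] = 18.
The mode-1 fibre T[:,0,0] = [18, 6, -12] gives a = [3, 1, -2] (primitive direction); the mode-2 fibre T[0,:,0] = [18, 9, 0] gives b = [2, 1, 0]; then c[k] = T[0,0,k] / (a[0]·b[0]) = [18, 6, 6] / 6 = [3, 1, 1].
Expanding [3, 1, -2] ⊗ [2, 1, 0] ⊗ [3, 1, 1] reproduces all 27 entries of T, so T = [3, 1, -2] ⊗ [2, 1, 0] ⊗ [3, 1, 1] and rank(T) ≤ 1.
These bounds meet, so rank(T) = 1.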